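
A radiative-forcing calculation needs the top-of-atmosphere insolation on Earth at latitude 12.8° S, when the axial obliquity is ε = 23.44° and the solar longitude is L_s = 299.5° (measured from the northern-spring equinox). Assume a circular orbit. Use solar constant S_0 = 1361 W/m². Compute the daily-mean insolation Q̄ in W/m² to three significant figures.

Q̄ ≈ 450 W/m²

Solar declination: sin δ = sin ε · sin L_s = sin 23.44° × sin 299.5° = -0.34622, so δ = -20.256°.
cos h₀ = −tan(-12.8°) tan(-20.256°) = -0.0838, h₀ = 1.6547 rad.
Bracket: h₀ sin ϕ sin δ + cos ϕ cos δ sin h₀ = 1.6547×-0.22155×-0.34622 + 0.97515×0.93815×0.99648 = 0.126924 + 0.911617 = 1.038541.
Q̄ = (S_0/π) × [bracket] = (1361/π) × 1.038541 = 449.9 W/m².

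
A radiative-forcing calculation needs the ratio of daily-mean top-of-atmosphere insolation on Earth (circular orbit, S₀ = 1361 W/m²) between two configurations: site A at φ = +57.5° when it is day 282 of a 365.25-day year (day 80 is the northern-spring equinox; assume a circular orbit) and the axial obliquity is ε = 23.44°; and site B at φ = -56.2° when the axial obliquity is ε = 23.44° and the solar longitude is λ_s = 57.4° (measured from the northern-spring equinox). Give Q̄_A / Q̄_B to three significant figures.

— Configuration A (φ=+57.5°):
Solar longitude: λ_s = 360° × (282 − 80)/365.25 = 199.097°.
sin δ = sin 23.44° × sin 199.097° = -0.13014, so δ = -7.478°.
cos H₀ = −tan(+57.5°) tan(-7.478°) = 0.2060, H₀ = 1.3633 rad.
Bracket: H₀ sin φ sin δ + cos φ cos δ sin H₀ = 1.3633×0.84339×-0.13014 + 0.53730×0.99150×0.97855 = -0.149634 + 0.521306 = 0.371672.
Q̄ = (S₀/π) × [bracket] = (1361/π) × 0.371672 = 161.02 W/m².
— Configuration B (φ=-56.2°):
Solar declination: sin δ = sin ε · sin λ_s = sin 23.44° × sin 57.4° = 0.33512, so δ = +19.580°.
cos H₀ = −tan(-56.2°) tan(+19.580°) = 0.5313, H₀ = 1.0106 rad.
Bracket: H₀ sin φ sin δ + cos φ cos δ sin H₀ = 1.0106×-0.83098×0.33512 + 0.55630×0.94218×0.84717 = -0.281430 + 0.444031 = 0.162601.
Q̄ = (S₀/π) × [bracket] = (1361/π) × 0.162601 = 70.442 W/m².
Ratio Q̄_A / Q̄_B = 161.02 / 70.442 = 2.286.

Q̄_A / Q̄_B ≈ 2.29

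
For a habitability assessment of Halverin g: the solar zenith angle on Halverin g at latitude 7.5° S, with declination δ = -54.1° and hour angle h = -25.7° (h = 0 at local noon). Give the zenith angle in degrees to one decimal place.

cos θ_z = sin ϕ sin δ + cos ϕ cos δ cos h = 0.105732 + 0.523846 = 0.629578.
θ_z = arccos(0.629578) = 51.0°.

θ_z = 51.0°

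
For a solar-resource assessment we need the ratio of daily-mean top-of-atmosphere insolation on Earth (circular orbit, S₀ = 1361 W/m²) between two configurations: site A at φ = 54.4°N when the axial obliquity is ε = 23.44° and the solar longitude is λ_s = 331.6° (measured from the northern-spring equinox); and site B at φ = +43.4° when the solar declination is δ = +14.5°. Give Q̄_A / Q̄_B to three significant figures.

— Configuration A (φ=+54.4°):
Solar declination: sin δ = sin ε · sin λ_s = sin 23.44° × sin 331.6° = -0.18920, so δ = -10.906°.
cos H₀ = −tan(+54.4°) tan(-10.906°) = 0.2691, H₀ = 1.2983 rad.
Bracket: H₀ sin φ sin δ + cos φ cos δ sin H₀ = 1.2983×0.81310×-0.18920 + 0.58212×0.98194×0.96310 = -0.199729 + 0.550515 = 0.350786.
Q̄ = (S₀/π) × [bracket] = (1361/π) × 0.350786 = 151.97 W/m².
— Configuration B (φ=+43.4°):
cos H₀ = −tan(+43.4°) tan(+14.500°) = -0.2446, H₀ = 1.8179 rad.
Bracket: H₀ sin φ sin δ + cos φ cos δ sin H₀ = 1.8179×0.68709×0.25038 + 0.72657×0.96815×0.96963 = 0.312740 + 0.682066 = 0.994806.
Q̄ = (S₀/π) × [bracket] = (1361/π) × 0.994806 = 430.97 W/m².
Ratio Q̄_A / Q̄_B = 151.97 / 430.97 = 0.3526.

Q̄_A / Q̄_B ≈ 0.353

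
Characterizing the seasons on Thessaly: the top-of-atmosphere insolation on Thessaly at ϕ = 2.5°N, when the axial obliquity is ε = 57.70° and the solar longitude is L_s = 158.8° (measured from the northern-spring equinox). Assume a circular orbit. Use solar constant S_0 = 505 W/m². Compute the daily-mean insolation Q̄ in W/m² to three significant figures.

Q̄ ≈ 156 W/m²

Solar declination: sin δ = sin ε · sin L_s = sin 57.70° × sin 158.8° = 0.30567, so δ = +17.798°.
cos h₀ = −tan(+2.5°) tan(+17.798°) = -0.0140, h₀ = 1.5848 rad.
Bracket: h₀ sin ϕ sin δ + cos ϕ cos δ sin h₀ = 1.5848×0.04362×0.30567 + 0.99905×0.95214×0.99990 = 0.021131 + 0.951140 = 0.972271.
Q̄ = (S_0/π) × [bracket] = (505/π) × 0.972271 = 156.3 W/m².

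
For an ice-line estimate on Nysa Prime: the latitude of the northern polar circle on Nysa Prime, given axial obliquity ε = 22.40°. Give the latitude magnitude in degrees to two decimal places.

67.60°

The polar circle is the lowest latitude that experiences at least one full rotation of continuous daylight at the northern-summer solstice; it lies at |φ| = 90° − ε = 90° − 22.40° = 67.60°.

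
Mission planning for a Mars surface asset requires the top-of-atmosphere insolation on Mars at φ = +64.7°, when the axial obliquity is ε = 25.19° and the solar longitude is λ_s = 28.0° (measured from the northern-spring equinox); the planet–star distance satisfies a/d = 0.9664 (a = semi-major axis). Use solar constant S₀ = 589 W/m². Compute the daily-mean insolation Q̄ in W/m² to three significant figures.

Q̄ ≈ 130 W/m²

Solar declination: sin δ = sin ε · sin λ_s = sin 25.19° × sin 28.0° = 0.19982, so δ = +11.526°.
cos H₀ = −tan(+64.7°) tan(+11.526°) = -0.4314, H₀ = 2.0169 rad.
Bracket: H₀ sin φ sin δ + cos φ cos δ sin H₀ = 2.0169×0.90408×0.19982 + 0.42736×0.97983×0.90215 = 0.364360 + 0.377766 = 0.742126.
Inverse-square distance factor (a/d)² = 0.9664² = 0.933929.
Q̄ = (S₀/π) × 0.933929 × [bracket] = (589/π) × 0.933929 × 0.742126 = 129.9 W/m².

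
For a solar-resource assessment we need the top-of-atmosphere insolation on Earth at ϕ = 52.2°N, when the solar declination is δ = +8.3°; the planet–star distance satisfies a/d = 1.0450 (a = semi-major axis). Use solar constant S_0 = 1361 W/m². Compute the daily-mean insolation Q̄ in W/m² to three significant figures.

Q̄ ≈ 377 W/m²

cos h₀ = −tan(+52.2°) tan(+8.300°) = -0.1881, h₀ = 1.7600 rad.
Bracket: h₀ sin ϕ sin δ + cos ϕ cos δ sin h₀ = 1.7600×0.79016×0.14436 + 0.61291×0.98953×0.98216 = 0.200759 + 0.595673 = 0.796432.
Inverse-square distance factor (a/d)² = 1.0450² = 1.092025.
Q̄ = (S_0/π) × 1.092025 × [bracket] = (1361/π) × 1.092025 × 0.796432 = 376.8 W/m².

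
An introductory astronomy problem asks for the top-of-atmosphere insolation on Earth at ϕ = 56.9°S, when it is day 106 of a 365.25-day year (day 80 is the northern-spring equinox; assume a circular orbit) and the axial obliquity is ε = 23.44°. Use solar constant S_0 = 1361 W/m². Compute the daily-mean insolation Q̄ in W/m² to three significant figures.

Q̄ ≈ 143 W/m²

Solar longitude: L_s = 360° × (106 − 80)/365.25 = 25.626°.
sin δ = sin 23.44° × sin 25.626° = 0.17204, so δ = +9.907°.
cos h₀ = −tan(-56.9°) tan(+9.907°) = 0.2679, h₀ = 1.2996 rad.
Bracket: h₀ sin ϕ sin δ + cos ϕ cos δ sin h₀ = 1.2996×-0.83772×0.17204 + 0.54610×0.98509×0.96344 = -0.187300 + 0.518290 = 0.330990.
Q̄ = (S_0/π) × [bracket] = (1361/π) × 0.330990 = 143.4 W/m².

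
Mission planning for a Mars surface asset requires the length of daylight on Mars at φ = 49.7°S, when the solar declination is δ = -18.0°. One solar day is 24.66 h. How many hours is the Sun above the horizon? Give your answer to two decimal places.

cos H₀ = −tan φ · tan δ = −tan(-49.7°) × tan(-18.000°) = -0.3831, so H₀ = 1.9640 rad = 112.53°.
Daylight = 2H₀/(2π) × 24.66 h = (1.9640/π) × 24.66 = 15.42 h.

15.42 h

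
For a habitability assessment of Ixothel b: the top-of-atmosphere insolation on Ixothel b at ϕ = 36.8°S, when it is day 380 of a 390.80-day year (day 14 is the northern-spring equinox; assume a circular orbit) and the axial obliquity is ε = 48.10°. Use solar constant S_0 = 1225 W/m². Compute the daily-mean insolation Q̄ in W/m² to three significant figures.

Solar longitude: L_s = 360° × (380 − 14)/390.80 = 337.155°.
sin δ = sin 48.10° × sin 337.155° = -0.28898, so δ = -16.797°.
cos h₀ = −tan(-36.8°) tan(-16.797°) = -0.2258, h₀ = 1.7986 rad.
Bracket: h₀ sin ϕ sin δ + cos ϕ cos δ sin h₀ = 1.7986×-0.59902×-0.28898 + 0.80073×0.95734×0.97417 = 0.311346 + 0.746770 = 1.058116.
Q̄ = (S_0/π) × [bracket] = (1225/π) × 1.058116 = 412.6 W/m².

Q̄ ≈ 413 W/m²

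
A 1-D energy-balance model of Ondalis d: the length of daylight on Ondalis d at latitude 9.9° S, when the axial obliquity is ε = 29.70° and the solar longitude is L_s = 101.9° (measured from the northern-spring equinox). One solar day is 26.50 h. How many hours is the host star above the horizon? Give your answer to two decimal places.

Solar declination: sin δ = sin ε · sin L_s = sin 29.70° × sin 101.9° = 0.48481, so δ = +29.000°.
cos h₀ = −tan ϕ · tan δ = −tan(-9.9°) × tan(+29.000°) = 0.0967, so h₀ = 1.4739 rad = 84.45°.
Daylight = 2h₀/(2π) × 26.50 h = (1.4739/π) × 26.50 = 12.43 h.

12.43 h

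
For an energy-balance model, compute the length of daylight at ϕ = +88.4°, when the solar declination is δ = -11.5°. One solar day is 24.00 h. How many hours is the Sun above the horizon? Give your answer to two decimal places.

0.00 h

cos h₀ = −tan ϕ · tan δ = 7.2837 ≥ 1, so the Sun never rises (polar night) and h₀ = 0.
Daylight = 2h₀/(2π) × 24.00 h = (0.0000/π) × 24.00 = 0.00 h.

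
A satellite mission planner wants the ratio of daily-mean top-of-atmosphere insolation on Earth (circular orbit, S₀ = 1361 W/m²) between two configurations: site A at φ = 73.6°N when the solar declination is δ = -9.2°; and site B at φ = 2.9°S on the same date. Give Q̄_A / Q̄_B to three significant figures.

Q̄_A / Q̄_B ≈ 0.0813

— Configuration A (φ=+73.6°):
cos H₀ = −tan(+73.6°) tan(-9.200°) = 0.5503, H₀ = 0.9881 rad.
Bracket: H₀ sin φ sin δ + cos φ cos δ sin H₀ = 0.9881×0.95931×-0.15988 + 0.28234×0.98714×0.83496 = -0.151549 + 0.232711 = 0.081162.
Q̄ = (S₀/π) × [bracket] = (1361/π) × 0.081162 = 35.161 W/m².
— Configuration B (φ=-2.9°):
cos H₀ = −tan(-2.9°) tan(-9.200°) = -0.0082, H₀ = 1.5790 rad.
Bracket: H₀ sin φ sin δ + cos φ cos δ sin H₀ = 1.5790×-0.05059×-0.15988 + 0.99872×0.98714×0.99997 = 0.012771 + 0.985847 = 0.998618.
Q̄ = (S₀/π) × [bracket] = (1361/π) × 0.998618 = 432.62 W/m².
Ratio Q̄_A / Q̄_B = 35.161 / 432.62 = 0.08127.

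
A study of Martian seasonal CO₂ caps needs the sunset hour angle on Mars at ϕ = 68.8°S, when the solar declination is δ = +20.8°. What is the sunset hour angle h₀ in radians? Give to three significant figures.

cos h₀ = −tan ϕ · tan δ = −tan(-68.8°) × tan(+20.800°) = 0.9793, so h₀ = 0.2036 rad = 11.66°.

h₀ = 0.204 rad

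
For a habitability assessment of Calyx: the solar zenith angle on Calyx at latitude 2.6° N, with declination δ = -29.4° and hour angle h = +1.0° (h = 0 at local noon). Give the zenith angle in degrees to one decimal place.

cos θ_z = sin φ sin δ + cos φ cos δ cos h = -0.022269 + 0.870184 = 0.847915.
θ_z = arccos(0.847915) = 32.0°.

θ_z = 32.0°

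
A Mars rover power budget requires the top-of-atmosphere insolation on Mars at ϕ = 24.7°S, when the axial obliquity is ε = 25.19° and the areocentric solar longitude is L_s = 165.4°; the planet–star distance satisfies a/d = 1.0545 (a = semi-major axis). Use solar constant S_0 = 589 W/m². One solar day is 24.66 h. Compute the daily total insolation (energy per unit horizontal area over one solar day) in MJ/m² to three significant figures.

sin δ = sin 25.19° × sin 165.4° = 0.10729, so δ = +6.159°.
cos h₀ = −tan(-24.7°) tan(+6.159°) = 0.0496, h₀ = 1.5211 rad.
Bracket: h₀ sin ϕ sin δ + cos ϕ cos δ sin h₀ = 1.5211×-0.41787×0.10729 + 0.90851×0.99423×0.99877 = -0.068196 + 0.902157 = 0.833961.
Inverse-square distance factor (a/d)² = 1.0545² = 1.111970.
Q̄ = (S_0/π) × 1.111970 × [bracket] = (589/π) × 1.111970 × 0.833961 = 173.86 W/m².
Daily total = Q̄ × 24.66 h × 3600 s/h = 173.86 × 24.66 × 3600 / 10⁶ = 15.43 MJ/m².

15.4 MJ/m²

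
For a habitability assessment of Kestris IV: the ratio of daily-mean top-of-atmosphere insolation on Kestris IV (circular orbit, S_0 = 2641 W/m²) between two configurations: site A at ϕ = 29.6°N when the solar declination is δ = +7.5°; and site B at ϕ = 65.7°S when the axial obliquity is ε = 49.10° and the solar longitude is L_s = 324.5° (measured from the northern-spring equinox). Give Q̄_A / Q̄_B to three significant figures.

— Configuration A (ϕ=+29.6°):
cos h₀ = −tan(+29.6°) tan(+7.500°) = -0.0748, h₀ = 1.6457 rad.
Bracket: h₀ sin ϕ sin δ + cos ϕ cos δ sin h₀ = 1.6457×0.49394×0.13053 + 0.86949×0.99144×0.99720 = 0.106105 + 0.859633 = 0.965738.
Q̄ = (S_0/π) × [bracket] = (2641/π) × 0.965738 = 811.85 W/m².
— Configuration B (ϕ=-65.7°):
Solar declination: sin δ = sin ε · sin L_s = sin 49.10° × sin 324.5° = -0.43893, so δ = -26.035°.
cos h₀ = −tan(-65.7°) tan(-26.035°) = -1.0819 ≤ −1 ⇒ polar day, h₀ = π.
Bracket: h₀ sin ϕ sin δ + cos ϕ cos δ sin h₀ = 3.1416×-0.91140×-0.43893 + 0.41151×0.89852×0.00000 = 1.256768 + 0.000000 = 1.256768.
Q̄ = (S_0/π) × [bracket] = (2641/π) × 1.256768 = 1056.5 W/m².
Ratio Q̄_A / Q̄_B = 811.85 / 1056.5 = 0.7684.

Q̄_A / Q̄_B ≈ 0.768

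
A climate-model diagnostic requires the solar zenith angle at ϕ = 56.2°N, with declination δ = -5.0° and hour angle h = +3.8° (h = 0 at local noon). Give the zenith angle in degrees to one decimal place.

cos θ_z = sin ϕ sin δ + cos ϕ cos δ cos h = -0.072425 + 0.552960 = 0.480535.
θ_z = arccos(0.480535) = 61.3°.

θ_z = 61.3°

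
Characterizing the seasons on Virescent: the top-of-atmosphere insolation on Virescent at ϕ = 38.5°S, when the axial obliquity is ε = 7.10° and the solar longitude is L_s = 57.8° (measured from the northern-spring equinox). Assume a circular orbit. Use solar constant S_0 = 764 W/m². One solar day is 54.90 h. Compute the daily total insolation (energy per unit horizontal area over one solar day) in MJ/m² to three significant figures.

Solar declination: sin δ = sin ε · sin L_s = sin 7.10° × sin 57.8° = 0.10459, so δ = +6.004°.
cos h₀ = −tan(-38.5°) tan(+6.004°) = 0.0837, h₀ = 1.4870 rad.
Bracket: h₀ sin ϕ sin δ + cos ϕ cos δ sin h₀ = 1.4870×-0.62251×0.10459 + 0.78261×0.99452×0.99649 = -0.096816 + 0.775589 = 0.678773.
Q̄ = (S_0/π) × [bracket] = (764/π) × 0.678773 = 165.07 W/m².
Daily total = Q̄ × 54.90 h × 3600 s/h = 165.07 × 54.90 × 3600 / 10⁶ = 32.62 MJ/m².

32.6 MJ/m²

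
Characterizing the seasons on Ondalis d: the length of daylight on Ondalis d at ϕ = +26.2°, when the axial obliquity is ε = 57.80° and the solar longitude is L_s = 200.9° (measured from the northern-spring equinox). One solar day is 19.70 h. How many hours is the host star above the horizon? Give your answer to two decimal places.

Solar declination: sin δ = sin ε · sin L_s = sin 57.80° × sin 200.9° = -0.30187, so δ = -17.570°.
cos h₀ = −tan ϕ · tan δ = −tan(+26.2°) × tan(-17.570°) = 0.1558, so h₀ = 1.4144 rad = 81.04°.
Daylight = 2h₀/(2π) × 19.70 h = (1.4144/π) × 19.70 = 8.87 h.

8.87 h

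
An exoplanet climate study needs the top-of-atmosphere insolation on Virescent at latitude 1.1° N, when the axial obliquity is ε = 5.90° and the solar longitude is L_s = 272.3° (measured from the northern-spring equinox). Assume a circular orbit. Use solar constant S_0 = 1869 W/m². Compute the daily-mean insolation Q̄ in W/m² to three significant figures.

Solar declination: sin δ = sin ε · sin L_s = sin 5.90° × sin 272.3° = -0.10271, so δ = -5.895°.
cos h₀ = −tan(+1.1°) tan(-5.895°) = 0.0020, h₀ = 1.5688 rad.
Bracket: h₀ sin ϕ sin δ + cos ϕ cos δ sin h₀ = 1.5688×0.01920×-0.10271 + 0.99982×0.99471×1.00000 = -0.003094 + 0.994531 = 0.991437.
Q̄ = (S_0/π) × [bracket] = (1869/π) × 0.991437 = 589.8 W/m².

Q̄ ≈ 590 W/m²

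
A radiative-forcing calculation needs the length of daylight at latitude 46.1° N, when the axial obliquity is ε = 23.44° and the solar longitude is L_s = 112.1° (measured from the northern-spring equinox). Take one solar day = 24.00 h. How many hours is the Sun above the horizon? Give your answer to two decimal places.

Solar declination: sin δ = sin ε · sin L_s = sin 23.44° × sin 112.1° = 0.36856, so δ = +21.627°.
cos h₀ = −tan ϕ · tan δ = −tan(+46.1°) × tan(+21.627°) = -0.4120, so h₀ = 1.9954 rad = 114.33°.
Daylight = 2h₀/(2π) × 24.00 h = (1.9954/π) × 24.00 = 15.24 h.

15.24 h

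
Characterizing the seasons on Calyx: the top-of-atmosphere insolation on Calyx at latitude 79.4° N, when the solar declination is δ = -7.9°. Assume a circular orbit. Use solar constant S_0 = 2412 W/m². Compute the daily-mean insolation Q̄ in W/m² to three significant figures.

cos h₀ = −tan(+79.4°) tan(-7.900°) = 0.7415, h₀ = 0.7355 rad.
Bracket: h₀ sin ϕ sin δ + cos ϕ cos δ sin h₀ = 0.7355×0.98294×-0.13744 + 0.18395×0.99051×0.67099 = -0.099363 + 0.122257 = 0.022894.
Q̄ = (S_0/π) × [bracket] = (2412/π) × 0.022894 = 17.58 W/m².

Q̄ ≈ 17.6 W/m²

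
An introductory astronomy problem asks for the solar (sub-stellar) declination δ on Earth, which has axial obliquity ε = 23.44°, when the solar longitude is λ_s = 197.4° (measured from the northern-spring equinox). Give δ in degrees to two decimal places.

δ = -6.83°

sin δ = sin ε · sin λ_s = sin 23.44° × sin 197.4° = -0.118955.
δ = arcsin(-0.118955) = -6.83°.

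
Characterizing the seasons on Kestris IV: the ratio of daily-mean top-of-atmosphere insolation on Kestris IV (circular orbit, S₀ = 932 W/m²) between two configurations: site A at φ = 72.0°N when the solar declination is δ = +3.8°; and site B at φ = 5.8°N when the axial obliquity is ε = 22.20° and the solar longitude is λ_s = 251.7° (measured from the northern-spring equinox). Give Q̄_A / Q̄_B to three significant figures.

Q̄_A / Q̄_B ≈ 0.474

— Configuration A (φ=+72.0°):
cos H₀ = −tan(+72.0°) tan(+3.800°) = -0.2044, H₀ = 1.7767 rad.
Bracket: H₀ sin φ sin δ + cos φ cos δ sin H₀ = 1.7767×0.95106×0.06627 + 0.30902×0.99780×0.97888 = 0.111980 + 0.301828 = 0.413808.
Q̄ = (S₀/π) × [bracket] = (932/π) × 0.413808 = 122.76 W/m².
— Configuration B (φ=+5.8°):
Solar declination: sin δ = sin ε · sin λ_s = sin 22.20° × sin 251.7° = -0.35873, so δ = -21.022°.
cos H₀ = −tan(+5.8°) tan(-21.022°) = 0.0390, H₀ = 1.5317 rad.
Bracket: H₀ sin φ sin δ + cos φ cos δ sin H₀ = 1.5317×0.10106×-0.35873 + 0.99488×0.93344×0.99924 = -0.055529 + 0.927955 = 0.872426.
Q̄ = (S₀/π) × [bracket] = (932/π) × 0.872426 = 258.82 W/m².
Ratio Q̄_A / Q̄_B = 122.76 / 258.82 = 0.4743.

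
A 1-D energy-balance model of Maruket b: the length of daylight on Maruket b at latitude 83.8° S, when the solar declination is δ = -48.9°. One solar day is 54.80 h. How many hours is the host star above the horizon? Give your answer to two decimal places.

Sunrise equation: cos H₀ = −tan φ · tan δ = -10.5521 ≤ −1, so the host star never sets (polar day) and H₀ = π.
Daylight = 2H₀/(2π) × 54.80 h = (3.1416/π) × 54.80 = 54.80 h.

54.80 h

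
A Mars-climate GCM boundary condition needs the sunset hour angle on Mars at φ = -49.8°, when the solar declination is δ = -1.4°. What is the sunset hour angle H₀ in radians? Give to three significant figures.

H₀ = 1.60 rad

cos H₀ = −tan φ · tan δ = −tan(-49.8°) × tan(-1.400°) = -0.0289, so H₀ = 1.5997 rad = 91.66°.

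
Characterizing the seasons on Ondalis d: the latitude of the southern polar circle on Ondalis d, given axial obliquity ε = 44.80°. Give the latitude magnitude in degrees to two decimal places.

45.20°

The polar circle is the lowest latitude that experiences at least one full rotation of continuous darkness at the northern-summer solstice; it lies at |φ| = 90° − ε = 90° − 44.80° = 45.20°.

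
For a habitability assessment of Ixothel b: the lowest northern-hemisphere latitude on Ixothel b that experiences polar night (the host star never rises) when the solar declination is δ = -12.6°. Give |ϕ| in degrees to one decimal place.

|ϕ| = 77.4°

Polar night requires cos h₀ = −tan ϕ tan δ ≥ 1, i.e. tan ϕ tan δ ≤ −1.
The boundary is |tan ϕ| · |tan δ| = 1, so |ϕ| = 90° − |δ| = 90° − 12.6° = 77.4° in the northern hemisphere.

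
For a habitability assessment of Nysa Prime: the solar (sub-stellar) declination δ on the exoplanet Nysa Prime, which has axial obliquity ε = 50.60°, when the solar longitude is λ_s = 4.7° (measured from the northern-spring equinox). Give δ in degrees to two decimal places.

δ = +3.63°

sin δ = sin ε · sin λ_s = sin 50.60° × sin 4.7° = 0.063317.
δ = arcsin(0.063317) = +3.63°.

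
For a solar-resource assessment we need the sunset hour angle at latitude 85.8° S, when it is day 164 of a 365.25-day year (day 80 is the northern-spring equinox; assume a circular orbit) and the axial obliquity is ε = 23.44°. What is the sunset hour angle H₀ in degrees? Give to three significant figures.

H₀ = 0.00°

Solar longitude: λ_s = 360° × (164 − 80)/365.25 = 82.793°.
sin δ = sin 23.44° × sin 82.793° = 0.39465, so δ = +23.244°.
cos H₀ = −tan φ · tan δ = 5.8488 ≥ 1, so the Sun never rises (polar night) and H₀ = 0.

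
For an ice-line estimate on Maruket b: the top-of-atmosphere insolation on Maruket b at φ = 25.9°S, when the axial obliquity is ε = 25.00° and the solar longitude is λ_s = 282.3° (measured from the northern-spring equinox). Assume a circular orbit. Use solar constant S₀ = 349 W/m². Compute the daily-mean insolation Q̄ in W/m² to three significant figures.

Q̄ ≈ 125 W/m²

Solar declination: sin δ = sin ε · sin λ_s = sin 25.00° × sin 282.3° = -0.41292, so δ = -24.388°.
cos H₀ = −tan(-25.9°) tan(-24.388°) = -0.2201, H₀ = 1.7928 rad.
Bracket: H₀ sin φ sin δ + cos φ cos δ sin H₀ = 1.7928×-0.43680×-0.41292 + 0.89956×0.91077×0.97547 = 0.323356 + 0.799195 = 1.122551.
Q̄ = (S₀/π) × [bracket] = (349/π) × 1.122551 = 124.7 W/m².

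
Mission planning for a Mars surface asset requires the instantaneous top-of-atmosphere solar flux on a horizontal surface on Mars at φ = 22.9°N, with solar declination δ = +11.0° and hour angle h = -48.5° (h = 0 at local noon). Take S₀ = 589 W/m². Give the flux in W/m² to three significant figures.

cos θ_z = sin φ sin δ + cos φ cos δ cos h = 0.074248 + 0.599181 = 0.673429.
Flux = S₀ · cos θ_z = 589 × 0.673429 = 396.6 W/m².

397 W/m²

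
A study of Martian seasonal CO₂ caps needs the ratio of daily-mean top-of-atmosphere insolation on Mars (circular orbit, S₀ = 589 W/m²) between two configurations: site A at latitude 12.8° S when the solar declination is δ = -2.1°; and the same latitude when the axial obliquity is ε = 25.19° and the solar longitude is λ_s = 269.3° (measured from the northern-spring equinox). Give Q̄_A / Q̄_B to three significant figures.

— Configuration A (φ=-12.8°):
cos H₀ = −tan(-12.8°) tan(-2.100°) = -0.0083, H₀ = 1.5791 rad.
Bracket: H₀ sin φ sin δ + cos φ cos δ sin H₀ = 1.5791×-0.22155×-0.03664 + 0.97515×0.99933×0.99997 = 0.012818 + 0.974467 = 0.987285.
Q̄ = (S₀/π) × [bracket] = (589/π) × 0.987285 = 185.10 W/m².
— Configuration B (φ=-12.8°):
Solar declination: sin δ = sin ε · sin λ_s = sin 25.19° × sin 269.3° = -0.42559, so δ = -25.188°.
cos H₀ = −tan(-12.8°) tan(-25.188°) = -0.1069, H₀ = 1.6779 rad.
Bracket: H₀ sin φ sin δ + cos φ cos δ sin H₀ = 1.6779×-0.22155×-0.42559 + 0.97515×0.90492×0.99427 = 0.158208 + 0.877376 = 1.035584.
Q̄ = (S₀/π) × [bracket] = (589/π) × 1.035584 = 194.16 W/m².
Ratio Q̄_A / Q̄_B = 185.10 / 194.16 = 0.9533.

Q̄_A / Q̄_B ≈ 0.953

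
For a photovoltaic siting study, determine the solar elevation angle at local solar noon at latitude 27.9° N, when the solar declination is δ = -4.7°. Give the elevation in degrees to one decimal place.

57.4°

At local noon the hour angle is zero, so the zenith angle equals |ϕ − δ| = |+27.9° − (-4.700°)| = 32.600°.
Elevation = 90° − 32.600° = 57.4°.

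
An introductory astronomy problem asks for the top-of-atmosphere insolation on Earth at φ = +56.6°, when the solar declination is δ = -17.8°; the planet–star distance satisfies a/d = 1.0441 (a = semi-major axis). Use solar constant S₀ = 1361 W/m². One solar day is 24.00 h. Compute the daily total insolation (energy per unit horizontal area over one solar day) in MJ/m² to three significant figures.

7.62 MJ/m²

cos H₀ = −tan(+56.6°) tan(-17.800°) = 0.4869, H₀ = 1.0622 rad.
Bracket: H₀ sin φ sin δ + cos φ cos δ sin H₀ = 1.0622×0.83485×-0.30570 + 0.55048×0.95213×0.87345 = -0.271088 + 0.457800 = 0.186712.
Inverse-square distance factor (a/d)² = 1.0441² = 1.090145.
Q̄ = (S₀/π) × 1.090145 × [bracket] = (1361/π) × 1.090145 × 0.186712 = 88.179 W/m².
Daily total = Q̄ × 24.00 h × 3600 s/h = 88.179 × 24.00 × 3600 / 10⁶ = 7.619 MJ/m².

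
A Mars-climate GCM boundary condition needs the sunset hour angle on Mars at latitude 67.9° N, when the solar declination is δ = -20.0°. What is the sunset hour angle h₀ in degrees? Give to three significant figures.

h₀ = 26.3°

cos h₀ = −tan ϕ · tan δ = −tan(+67.9°) × tan(-20.000°) = 0.8964, so h₀ = 0.4593 rad = 26.32°.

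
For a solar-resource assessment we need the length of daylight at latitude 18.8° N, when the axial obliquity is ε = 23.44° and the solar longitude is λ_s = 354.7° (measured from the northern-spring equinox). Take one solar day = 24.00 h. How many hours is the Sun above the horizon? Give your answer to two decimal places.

11.90 h

Solar declination: sin δ = sin ε · sin λ_s = sin 23.44° × sin 354.7° = -0.03674, so δ = -2.106°.
cos H₀ = −tan φ · tan δ = −tan(+18.8°) × tan(-2.106°) = 0.0125, so H₀ = 1.5583 rad = 89.28°.
Daylight = 2H₀/(2π) × 24.00 h = (1.5583/π) × 24.00 = 11.90 h.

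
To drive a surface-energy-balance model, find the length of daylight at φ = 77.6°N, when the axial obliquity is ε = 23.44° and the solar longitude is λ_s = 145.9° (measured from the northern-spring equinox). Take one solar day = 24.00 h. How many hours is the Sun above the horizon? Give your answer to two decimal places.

Solar declination: sin δ = sin ε · sin λ_s = sin 23.44° × sin 145.9° = 0.22302, so δ = +12.886°.
Sunrise equation: cos H₀ = −tan φ · tan δ = -1.0405 ≤ −1, so the Sun never sets (polar day) and H₀ = π.
Daylight = 2H₀/(2π) × 24.00 h = (3.1416/π) × 24.00 = 24.00 h.

24.00 h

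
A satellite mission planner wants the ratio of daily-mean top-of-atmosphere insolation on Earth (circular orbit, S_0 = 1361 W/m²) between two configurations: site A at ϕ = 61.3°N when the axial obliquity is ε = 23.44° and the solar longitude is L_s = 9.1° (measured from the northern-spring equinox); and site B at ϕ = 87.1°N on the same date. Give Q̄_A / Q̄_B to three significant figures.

— Configuration A (ϕ=+61.3°):
Solar declination: sin δ = sin ε · sin L_s = sin 23.44° × sin 9.1° = 0.06291, so δ = +3.607°.
cos h₀ = −tan(+61.3°) tan(+3.607°) = -0.1151, h₀ = 1.6862 rad.
Bracket: h₀ sin ϕ sin δ + cos ϕ cos δ sin h₀ = 1.6862×0.87715×0.06291 + 0.48022×0.99802×0.99335 = 0.093047 + 0.476082 = 0.569129.
Q̄ = (S_0/π) × [bracket] = (1361/π) × 0.569129 = 246.56 W/m².
— Configuration B (ϕ=+87.1°):
cos h₀ = −tan(+87.1°) tan(+3.607°) = -1.2444 ≤ −1 ⇒ polar day, h₀ = π.
Bracket: h₀ sin ϕ sin δ + cos ϕ cos δ sin h₀ = 3.1416×0.99872×0.06291 + 0.05059×0.99802×0.00000 = 0.197385 + 0.000000 = 0.197385.
Q̄ = (S_0/π) × [bracket] = (1361/π) × 0.197385 = 85.511 W/m².
Ratio Q̄_A / Q̄_B = 246.56 / 85.511 = 2.883.

Q̄_A / Q̄_B ≈ 2.88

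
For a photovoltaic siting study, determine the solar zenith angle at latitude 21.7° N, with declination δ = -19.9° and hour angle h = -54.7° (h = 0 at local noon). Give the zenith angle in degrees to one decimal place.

θ_z = 67.7°

cos θ_z = sin φ sin δ + cos φ cos δ cos h = -0.125854 + 0.504847 = 0.378993.
θ_z = arccos(0.378993) = 67.7°.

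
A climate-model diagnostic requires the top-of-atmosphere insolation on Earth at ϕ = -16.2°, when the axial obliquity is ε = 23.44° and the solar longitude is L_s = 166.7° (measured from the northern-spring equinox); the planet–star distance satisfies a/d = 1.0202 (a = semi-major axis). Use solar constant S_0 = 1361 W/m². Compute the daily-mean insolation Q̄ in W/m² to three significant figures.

Solar declination: sin δ = sin ε · sin L_s = sin 23.44° × sin 166.7° = 0.09151, so δ = +5.251°.
cos h₀ = −tan(-16.2°) tan(+5.251°) = 0.0267, h₀ = 1.5441 rad.
Bracket: h₀ sin ϕ sin δ + cos ϕ cos δ sin h₀ = 1.5441×-0.27899×0.09151 + 0.96029×0.99580×0.99964 = -0.039421 + 0.955913 = 0.916492.
Inverse-square distance factor (a/d)² = 1.0202² = 1.040808.
Q̄ = (S_0/π) × 1.040808 × [bracket] = (1361/π) × 1.040808 × 0.916492 = 413.2 W/m².

Q̄ ≈ 413 W/m²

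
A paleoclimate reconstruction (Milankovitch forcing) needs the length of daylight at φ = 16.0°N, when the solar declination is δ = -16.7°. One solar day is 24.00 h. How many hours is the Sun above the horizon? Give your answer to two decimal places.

cos H₀ = −tan φ · tan δ = −tan(+16.0°) × tan(-16.700°) = 0.0860, so H₀ = 1.4847 rad = 85.06°.
Daylight = 2H₀/(2π) × 24.00 h = (1.4847/π) × 24.00 = 11.34 h.

11.34 h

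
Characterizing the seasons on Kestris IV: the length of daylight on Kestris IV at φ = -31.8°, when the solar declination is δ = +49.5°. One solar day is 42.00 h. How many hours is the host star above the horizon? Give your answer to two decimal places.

10.14 h

cos H₀ = −tan φ · tan δ = −tan(-31.8°) × tan(+49.500°) = 0.7260, so H₀ = 0.7584 rad = 43.45°.
Daylight = 2H₀/(2π) × 42.00 h = (0.7584/π) × 42.00 = 10.14 h.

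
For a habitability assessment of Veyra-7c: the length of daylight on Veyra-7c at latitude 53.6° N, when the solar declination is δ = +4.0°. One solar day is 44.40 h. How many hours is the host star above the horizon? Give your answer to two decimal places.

cos h₀ = −tan ϕ · tan δ = −tan(+53.6°) × tan(+4.000°) = -0.0948, so h₀ = 1.6658 rad = 95.44°.
Daylight = 2h₀/(2π) × 44.40 h = (1.6658/π) × 44.40 = 23.54 h.

23.54 h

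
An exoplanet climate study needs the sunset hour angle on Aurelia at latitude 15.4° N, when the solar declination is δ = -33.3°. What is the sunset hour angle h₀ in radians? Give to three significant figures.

h₀ = 1.39 rad

cos h₀ = −tan ϕ · tan δ = −tan(+15.4°) × tan(-33.300°) = 0.1809, so h₀ = 1.3889 rad = 79.58°.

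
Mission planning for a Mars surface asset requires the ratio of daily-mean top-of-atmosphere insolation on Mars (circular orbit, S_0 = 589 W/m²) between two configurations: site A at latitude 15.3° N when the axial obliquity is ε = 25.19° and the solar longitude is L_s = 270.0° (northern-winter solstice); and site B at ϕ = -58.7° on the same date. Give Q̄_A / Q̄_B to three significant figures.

— Configuration A (ϕ=+15.3°):
Solar declination: sin δ = sin ε · sin L_s = sin 25.19° × sin 270.0° = -0.42562, so δ = -25.190°.
cos h₀ = −tan(+15.3°) tan(-25.190°) = 0.1287, h₀ = 1.4418 rad.
Bracket: h₀ sin ϕ sin δ + cos ϕ cos δ sin h₀ = 1.4418×0.26387×-0.42562 + 0.96456×0.90490×0.99169 = -0.161926 + 0.865577 = 0.703651.
Q̄ = (S_0/π) × [bracket] = (589/π) × 0.703651 = 131.92 W/m².
— Configuration B (ϕ=-58.7°):
cos h₀ = −tan(-58.7°) tan(-25.190°) = -0.7736, h₀ = 2.4553 rad.
Bracket: h₀ sin ϕ sin δ + cos ϕ cos δ sin h₀ = 2.4553×-0.85446×-0.42562 + 0.51952×0.90490×0.63368 = 0.892932 + 0.297902 = 1.190834.
Q̄ = (S_0/π) × [bracket] = (589/π) × 1.190834 = 223.26 W/m².
Ratio Q̄_A / Q̄_B = 131.92 / 223.26 = 0.5909.

Q̄_A / Q̄_B ≈ 0.591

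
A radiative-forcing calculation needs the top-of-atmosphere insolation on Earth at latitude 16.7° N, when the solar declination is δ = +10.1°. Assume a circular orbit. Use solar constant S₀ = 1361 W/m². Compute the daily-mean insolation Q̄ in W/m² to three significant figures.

cos H₀ = −tan(+16.7°) tan(+10.100°) = -0.0534, H₀ = 1.6243 rad.
Bracket: H₀ sin φ sin δ + cos φ cos δ sin H₀ = 1.6243×0.28736×0.17537 + 0.95782×0.98450×0.99857 = 0.081855 + 0.941625 = 1.023480.
Q̄ = (S₀/π) × [bracket] = (1361/π) × 1.023480 = 443.4 W/m².

Q̄ ≈ 443 W/m²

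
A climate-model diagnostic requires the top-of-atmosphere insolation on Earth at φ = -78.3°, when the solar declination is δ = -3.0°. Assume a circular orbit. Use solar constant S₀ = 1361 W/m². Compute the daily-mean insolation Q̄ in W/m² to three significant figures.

Q̄ ≈ 125 W/m²

cos H₀ = −tan(-78.3°) tan(-3.000°) = -0.2531, H₀ = 1.8266 rad.
Bracket: H₀ sin φ sin δ + cos φ cos δ sin H₀ = 1.8266×-0.97922×-0.05234 + 0.20279×0.99863×0.96745 = 0.093618 + 0.195920 = 0.289538.
Q̄ = (S₀/π) × [bracket] = (1361/π) × 0.289538 = 125.4 W/m².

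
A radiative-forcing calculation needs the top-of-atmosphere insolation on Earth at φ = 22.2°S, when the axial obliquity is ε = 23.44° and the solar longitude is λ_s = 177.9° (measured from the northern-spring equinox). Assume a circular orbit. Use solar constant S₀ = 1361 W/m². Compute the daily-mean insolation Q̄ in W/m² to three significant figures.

Q̄ ≈ 397 W/m²

Solar declination: sin δ = sin ε · sin λ_s = sin 23.44° × sin 177.9° = 0.01458, so δ = +0.835°.
cos H₀ = −tan(-22.2°) tan(+0.835°) = 0.0059, H₀ = 1.5648 rad.
Bracket: H₀ sin φ sin δ + cos φ cos δ sin H₀ = 1.5648×-0.37784×0.01458 + 0.92587×0.99989×0.99998 = -0.008620 + 0.925750 = 0.917130.
Q̄ = (S₀/π) × [bracket] = (1361/π) × 0.917130 = 397.3 W/m².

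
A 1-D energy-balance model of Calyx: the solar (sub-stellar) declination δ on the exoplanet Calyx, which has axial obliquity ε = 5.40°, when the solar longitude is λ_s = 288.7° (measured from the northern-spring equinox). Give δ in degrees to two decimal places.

δ = -5.11°

sin δ = sin ε · sin λ_s = sin 5.40° × sin 288.7° = -0.089140.
δ = arcsin(-0.089140) = -5.11°.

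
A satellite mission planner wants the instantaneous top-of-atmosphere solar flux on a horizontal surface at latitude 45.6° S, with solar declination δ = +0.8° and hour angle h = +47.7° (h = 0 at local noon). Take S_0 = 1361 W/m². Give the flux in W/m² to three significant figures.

627 W/m²

cos θ_z = sin ϕ sin δ + cos ϕ cos δ cos h = -0.009976 + 0.470836 = 0.460860.
Flux = S_0 · cos θ_z = 1361 × 0.460860 = 627.2 W/m².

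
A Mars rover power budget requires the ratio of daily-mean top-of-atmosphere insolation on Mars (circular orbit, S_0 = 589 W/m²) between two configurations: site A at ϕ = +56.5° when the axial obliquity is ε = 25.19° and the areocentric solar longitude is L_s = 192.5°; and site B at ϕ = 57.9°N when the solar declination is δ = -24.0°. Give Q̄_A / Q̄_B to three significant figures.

Q̄_A / Q̄_B ≈ 5.98

— Configuration A (ϕ=+56.5°):
sin δ = sin 25.19° × sin 192.5° = -0.09212, so δ = -5.286°.
cos h₀ = −tan(+56.5°) tan(-5.286°) = 0.1398, h₀ = 1.4306 rad.
Bracket: h₀ sin ϕ sin δ + cos ϕ cos δ sin h₀ = 1.4306×0.83389×-0.09212 + 0.55194×0.99575×0.99018 = -0.109896 + 0.544197 = 0.434301.
Q̄ = (S_0/π) × [bracket] = (589/π) × 0.434301 = 81.425 W/m².
— Configuration B (ϕ=+57.9°):
cos h₀ = −tan(+57.9°) tan(-24.000°) = 0.7098, h₀ = 0.7816 rad.
Bracket: h₀ sin ϕ sin δ + cos ϕ cos δ sin h₀ = 0.7816×0.84712×-0.40674 + 0.53140×0.91355×0.70445 = -0.269306 + 0.341983 = 0.072677.
Q̄ = (S_0/π) × [bracket] = (589/π) × 0.072677 = 13.626 W/m².
Ratio Q̄_A / Q̄_B = 81.425 / 13.626 = 5.976.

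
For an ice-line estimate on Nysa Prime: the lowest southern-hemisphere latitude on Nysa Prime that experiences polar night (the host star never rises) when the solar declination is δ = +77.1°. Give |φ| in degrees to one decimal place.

Polar night requires cos H₀ = −tan φ tan δ ≥ 1, i.e. tan φ tan δ ≤ −1.
The boundary is |tan φ| · |tan δ| = 1, so |φ| = 90° − |δ| = 90° − 77.1° = 12.9° in the southern hemisphere.

|φ| = 12.9°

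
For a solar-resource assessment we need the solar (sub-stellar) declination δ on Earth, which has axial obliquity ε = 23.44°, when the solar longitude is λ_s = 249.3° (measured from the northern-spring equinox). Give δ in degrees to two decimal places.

δ = -21.85°

sin δ = sin ε · sin λ_s = sin 23.44° × sin 249.3° = -0.372109.
δ = arcsin(-0.372109) = -21.85°.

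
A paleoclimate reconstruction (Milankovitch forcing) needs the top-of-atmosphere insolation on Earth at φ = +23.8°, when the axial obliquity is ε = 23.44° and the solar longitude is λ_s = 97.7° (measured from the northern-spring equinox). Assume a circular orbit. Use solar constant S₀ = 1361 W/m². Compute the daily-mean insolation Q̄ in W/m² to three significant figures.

Solar declination: sin δ = sin ε · sin λ_s = sin 23.44° × sin 97.7° = 0.39420, so δ = +23.216°.
cos H₀ = −tan(+23.8°) tan(+23.216°) = -0.1892, H₀ = 1.7611 rad.
Bracket: H₀ sin φ sin δ + cos φ cos δ sin H₀ = 1.7611×0.40355×0.39420 + 0.91496×0.91902×0.98194 = 0.280155 + 0.825680 = 1.105835.
Q̄ = (S₀/π) × [bracket] = (1361/π) × 1.105835 = 479.1 W/m².

Q̄ ≈ 479 W/m²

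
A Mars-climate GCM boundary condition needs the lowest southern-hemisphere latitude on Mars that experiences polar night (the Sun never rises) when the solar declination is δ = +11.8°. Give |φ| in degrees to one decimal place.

Polar night requires cos H₀ = −tan φ tan δ ≥ 1, i.e. tan φ tan δ ≤ −1.
The boundary is |tan φ| · |tan δ| = 1, so |φ| = 90° − |δ| = 90° − 11.8° = 78.2° in the southern hemisphere.

|φ| = 78.2°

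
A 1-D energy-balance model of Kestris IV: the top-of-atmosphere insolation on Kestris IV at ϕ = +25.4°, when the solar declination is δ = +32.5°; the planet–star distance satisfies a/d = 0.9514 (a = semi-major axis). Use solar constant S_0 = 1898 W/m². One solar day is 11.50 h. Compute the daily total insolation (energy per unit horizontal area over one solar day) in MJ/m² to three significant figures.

26.2 MJ/m²

cos h₀ = −tan(+25.4°) tan(+32.500°) = -0.3025, h₀ = 1.8781 rad.
Bracket: h₀ sin ϕ sin δ + cos ϕ cos δ sin h₀ = 1.8781×0.42894×0.53730 + 0.90334×0.84339×0.95315 = 0.432845 + 0.726174 = 1.159019.
Inverse-square distance factor (a/d)² = 0.9514² = 0.905162.
Q̄ = (S_0/π) × 0.905162 × [bracket] = (1898/π) × 0.905162 × 1.159019 = 633.82 W/m².
Daily total = Q̄ × 11.50 h × 3600 s/h = 633.82 × 11.50 × 3600 / 10⁶ = 26.24 MJ/m².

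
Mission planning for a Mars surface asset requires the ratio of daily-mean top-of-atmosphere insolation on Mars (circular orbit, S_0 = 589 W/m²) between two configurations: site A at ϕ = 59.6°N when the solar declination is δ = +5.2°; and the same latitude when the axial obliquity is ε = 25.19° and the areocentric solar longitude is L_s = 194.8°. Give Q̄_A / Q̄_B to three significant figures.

— Configuration A (ϕ=+59.6°):
cos h₀ = −tan(+59.6°) tan(+5.200°) = -0.1551, h₀ = 1.7265 rad.
Bracket: h₀ sin ϕ sin δ + cos ϕ cos δ sin h₀ = 1.7265×0.86251×0.09063 + 0.50603×0.99588×0.98790 = 0.134959 + 0.497847 = 0.632806.
Q̄ = (S_0/π) × [bracket] = (589/π) × 0.632806 = 118.64 W/m².
— Configuration B (ϕ=+59.6°):
sin δ = sin 25.19° × sin 194.8° = -0.10872, so δ = -6.242°.
cos h₀ = −tan(+59.6°) tan(-6.242°) = 0.1864, h₀ = 1.3833 rad.
Bracket: h₀ sin ϕ sin δ + cos ϕ cos δ sin h₀ = 1.3833×0.86251×-0.10872 + 0.50603×0.99407×0.98247 = -0.129715 + 0.494211 = 0.364496.
Q̄ = (S_0/π) × [bracket] = (589/π) × 0.364496 = 68.337 W/m².
Ratio Q̄_A / Q̄_B = 118.64 / 68.337 = 1.736.

Q̄_A / Q̄_B ≈ 1.74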